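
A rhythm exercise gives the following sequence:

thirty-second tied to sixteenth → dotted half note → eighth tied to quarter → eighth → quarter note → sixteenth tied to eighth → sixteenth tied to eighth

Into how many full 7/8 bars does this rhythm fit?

One bar of 7/8 = 28 thirty-second notes.
Each duration in thirty-second notes: thirty-second tied to sixteenth (thirty-second + sixteenth) = 3; dotted half note = 24; eighth tied to quarter (eighth + quarter) = 12; eighth = 4; quarter note = 8; sixteenth tied to eighth (sixteenth + eighth) = 6; sixteenth tied to eighth (sixteenth + eighth) = 6.
Altogether 3 + 24 + 12 + 4 + 8 + 6 + 6 = 63.
63 ÷ 28 = 2 complete bars with 7 left over.

2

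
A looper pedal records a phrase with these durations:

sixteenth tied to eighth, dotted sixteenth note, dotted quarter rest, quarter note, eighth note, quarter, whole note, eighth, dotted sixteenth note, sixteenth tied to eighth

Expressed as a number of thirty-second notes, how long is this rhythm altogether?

86

Express everything in thirty-second notes: sixteenth tied to eighth (sixteenth + eighth) = 6; dotted sixteenth note = 3; dotted quarter rest = 12; quarter note = 8; eighth note = 4; quarter = 8; whole note = 32; eighth = 4; dotted sixteenth note = 3; sixteenth tied to eighth (sixteenth + eighth) = 6.
Altogether 6 + 3 + 12 + 8 + 4 + 8 + 32 + 4 + 3 + 6 = 86 thirty-second notes.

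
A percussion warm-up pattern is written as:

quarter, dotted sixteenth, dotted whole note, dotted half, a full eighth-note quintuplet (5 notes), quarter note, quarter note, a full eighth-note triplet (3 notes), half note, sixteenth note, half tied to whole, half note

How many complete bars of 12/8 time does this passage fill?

4

One bar of 12/8 = 48 thirty-second notes.
Convert each value to thirty-second notes: quarter = 8; dotted sixteenth = 3; dotted whole note = 48; dotted half = 24; a full eighth-note quintuplet (5 notes) (five quintuplet eighths span one half) = 16; quarter note = 8; quarter note = 8; a full eighth-note triplet (3 notes) (three triplet eighths span one quarter) = 8; half note = 16; sixteenth note = 2; half tied to whole (half + whole) = 48; half note = 16.
Sum: 8 + 3 + 48 + 24 + 16 + 8 + 8 + 8 + 16 + 2 + 48 + 16 = 205.
205 ÷ 48 = 4 complete bars with 13 left over.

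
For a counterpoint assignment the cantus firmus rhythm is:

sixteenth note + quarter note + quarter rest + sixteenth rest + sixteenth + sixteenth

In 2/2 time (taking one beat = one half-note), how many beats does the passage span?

One half-note beat = 8 sixteenth notes.
In sixteenth notes: sixteenth note = 1; quarter note = 4; quarter rest = 4; sixteenth rest = 1; sixteenth = 1; sixteenth = 1.
Adding: 1 + 4 + 4 + 1 + 1 + 1 = 12.
12 ÷ 8 = 1.5 beats.

1.5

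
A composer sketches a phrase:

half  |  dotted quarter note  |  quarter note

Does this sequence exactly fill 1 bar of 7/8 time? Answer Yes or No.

One bar of 7/8 = 7 eighth notes.
Express everything in eighth notes: half = 4; dotted quarter note = 3; quarter note = 2.
Sum: 4 + 3 + 2 = 9.
9 exceeds 7, so the answer is No.

No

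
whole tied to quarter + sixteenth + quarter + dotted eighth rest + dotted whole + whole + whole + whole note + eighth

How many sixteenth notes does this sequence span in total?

102

Each duration in sixteenth notes: whole tied to quarter (whole + quarter) = 20; sixteenth = 1; quarter = 4; dotted eighth rest = 3; dotted whole = 24; whole = 16; whole = 16; whole note = 16; eighth = 2.
Total: 20 + 1 + 4 + 3 + 24 + 16 + 16 + 16 + 2 = 102 sixteenth notes.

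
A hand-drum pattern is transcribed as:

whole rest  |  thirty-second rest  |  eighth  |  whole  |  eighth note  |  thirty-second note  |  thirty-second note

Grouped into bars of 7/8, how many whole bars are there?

2

One bar of 7/8 = 28 thirty-second notes.
Convert each value to thirty-second notes: whole rest = 32; thirty-second rest = 1; eighth = 4; whole = 32; eighth note = 4; thirty-second note = 1; thirty-second note = 1.
Altogether 32 + 1 + 4 + 32 + 4 + 1 + 1 = 75.
75 ÷ 28 = 2 complete bars with 19 left over.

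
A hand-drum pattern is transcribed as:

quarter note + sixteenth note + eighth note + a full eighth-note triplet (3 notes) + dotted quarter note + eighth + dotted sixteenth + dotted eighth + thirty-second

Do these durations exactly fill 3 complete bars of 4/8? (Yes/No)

Yes

One bar of 4/8 = 16 thirty-second notes, so 3 bars = 48.
Working in thirty-second notes: quarter note = 8; sixteenth note = 2; eighth note = 4; a full eighth-note triplet (3 notes) (three triplet eighths span one quarter) = 8; dotted quarter note = 12; eighth = 4; dotted sixteenth = 3; dotted eighth = 6; thirty-second = 1.
Total: 8 + 2 + 4 + 8 + 12 + 4 + 3 + 6 + 1 = 48.
48 equals 48, so the answer is Yes.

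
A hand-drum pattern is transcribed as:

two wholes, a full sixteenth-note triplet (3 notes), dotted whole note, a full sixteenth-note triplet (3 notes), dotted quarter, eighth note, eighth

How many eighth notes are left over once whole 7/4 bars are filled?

One bar of 7/4 = 14 eighth notes.
Express everything in eighth notes: whole = 8; whole = 8; a full sixteenth-note triplet (3 notes) (three triplet sixteenths span one eighth) = 1; dotted whole note = 12; a full sixteenth-note triplet (3 notes) (three triplet sixteenths span one eighth) = 1; dotted quarter = 3; eighth note = 1; eighth = 1.
Sum: 8 + 8 + 1 + 12 + 1 + 3 + 1 + 1 = 35.
35 ÷ 14 = 2 complete bars with 7 eighth notes remaining.

7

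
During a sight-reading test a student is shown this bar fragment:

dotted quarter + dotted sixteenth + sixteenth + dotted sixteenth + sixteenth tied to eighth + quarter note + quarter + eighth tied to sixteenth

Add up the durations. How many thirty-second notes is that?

48

Convert each value to thirty-second notes: dotted quarter = 12; dotted sixteenth = 3; sixteenth = 2; dotted sixteenth = 3; sixteenth tied to eighth (sixteenth + eighth) = 6; quarter note = 8; quarter = 8; eighth tied to sixteenth (eighth + sixteenth) = 6.
Adding: 12 + 3 + 2 + 3 + 6 + 8 + 8 + 6 = 48 thirty-second notes.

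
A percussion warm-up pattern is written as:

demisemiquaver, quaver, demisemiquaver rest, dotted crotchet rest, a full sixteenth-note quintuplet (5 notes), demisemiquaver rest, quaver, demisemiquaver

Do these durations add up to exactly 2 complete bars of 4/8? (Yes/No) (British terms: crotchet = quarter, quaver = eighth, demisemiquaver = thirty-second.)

One bar of 4/8 = 16 thirty-second notes, so 2 bars = 32.
Each duration in thirty-second notes: demisemiquaver = 1; quaver = 4; demisemiquaver rest = 1; dotted crotchet rest = 12; a full sixteenth-note quintuplet (5 notes) (five quintuplet sixteenths span one quarter) = 8; demisemiquaver rest = 1; quaver = 4; demisemiquaver = 1.
Sum: 1 + 4 + 1 + 12 + 8 + 1 + 4 + 1 = 32.
32 equals 32, so the answer is Yes.

Yes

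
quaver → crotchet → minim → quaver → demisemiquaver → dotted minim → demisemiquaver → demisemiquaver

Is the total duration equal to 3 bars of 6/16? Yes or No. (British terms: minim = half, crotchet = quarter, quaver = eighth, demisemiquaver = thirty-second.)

One bar of 6/16 = 12 thirty-second notes, so 3 bars = 36.
Convert each value to thirty-second notes: quaver = 4; crotchet = 8; minim = 16; quaver = 4; demisemiquaver = 1; dotted minim = 24; demisemiquaver = 1; demisemiquaver = 1.
Altogether 4 + 8 + 16 + 4 + 1 + 24 + 1 + 1 = 59.
59 exceeds 36, so the answer is No.

No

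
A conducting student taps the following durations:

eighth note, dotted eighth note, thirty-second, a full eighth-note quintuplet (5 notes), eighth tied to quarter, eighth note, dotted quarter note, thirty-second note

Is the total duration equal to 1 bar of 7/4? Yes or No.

Yes

One bar of 7/4 = 56 thirty-second notes.
Express everything in thirty-second notes: eighth note = 4; dotted eighth note = 6; thirty-second = 1; a full eighth-note quintuplet (5 notes) (five quintuplet eighths span one half) = 16; eighth tied to quarter (eighth + quarter) = 12; eighth note = 4; dotted quarter note = 12; thirty-second note = 1.
Sum: 4 + 6 + 1 + 16 + 12 + 4 + 12 + 1 = 56.
56 equals 56, so the answer is Yes.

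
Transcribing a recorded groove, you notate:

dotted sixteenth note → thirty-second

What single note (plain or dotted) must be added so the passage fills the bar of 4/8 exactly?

The bar of 4/8 = 16 thirty-second notes.
Each duration in thirty-second notes: dotted sixteenth note = 3; thirty-second = 1.
Altogether 3 + 1 = 4.
Remaining: 16 − 4 = 12 thirty-second notes, which is a dotted quarter note.

dotted quarter note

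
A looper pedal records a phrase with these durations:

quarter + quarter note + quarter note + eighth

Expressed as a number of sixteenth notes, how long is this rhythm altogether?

In sixteenth notes: quarter = 4; quarter note = 4; quarter note = 4; eighth = 2.
Total: 4 + 4 + 4 + 2 = 14 sixteenth notes.

14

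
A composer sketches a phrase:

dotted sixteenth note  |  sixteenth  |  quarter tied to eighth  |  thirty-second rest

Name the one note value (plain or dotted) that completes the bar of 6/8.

dotted eighth note

The bar of 6/8 = 24 thirty-second notes.
Each duration in thirty-second notes: dotted sixteenth note = 3; sixteenth = 2; quarter tied to eighth (quarter + eighth) = 12; thirty-second rest = 1.
Sum: 3 + 2 + 12 + 1 = 18.
Remaining: 24 − 18 = 6 thirty-second notes, which is a dotted eighth note.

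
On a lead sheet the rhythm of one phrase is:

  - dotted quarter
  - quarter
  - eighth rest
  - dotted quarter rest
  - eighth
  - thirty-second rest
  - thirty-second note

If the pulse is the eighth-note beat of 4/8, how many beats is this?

10.5

One eighth-note beat = 4 thirty-second notes.
Each duration in thirty-second notes: dotted quarter = 12; quarter = 8; eighth rest = 4; dotted quarter rest = 12; eighth = 4; thirty-second rest = 1; thirty-second note = 1.
Sum: 12 + 8 + 4 + 12 + 4 + 1 + 1 = 42.
42 ÷ 4 = 10.5 beats.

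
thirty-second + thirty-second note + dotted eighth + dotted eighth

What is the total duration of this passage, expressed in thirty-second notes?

Convert each value to thirty-second notes: thirty-second = 1; thirty-second note = 1; dotted eighth = 6; dotted eighth = 6.
Sum: 1 + 1 + 6 + 6 = 14 thirty-second notes.

14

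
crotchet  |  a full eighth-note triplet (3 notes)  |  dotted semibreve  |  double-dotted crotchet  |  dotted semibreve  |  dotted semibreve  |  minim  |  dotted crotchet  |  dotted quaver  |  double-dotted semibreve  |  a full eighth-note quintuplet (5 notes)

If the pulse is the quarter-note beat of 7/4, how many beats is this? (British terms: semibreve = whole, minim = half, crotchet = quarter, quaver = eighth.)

One quarter-note beat = 4 sixteenth notes.
Working in sixteenth notes: crotchet = 4; a full eighth-note triplet (3 notes) (three triplet eighths span one quarter) = 4; dotted semibreve = 24; double-dotted crotchet = 7; dotted semibreve = 24; dotted semibreve = 24; minim = 8; dotted crotchet = 6; dotted quaver = 3; double-dotted semibreve = 28; a full eighth-note quintuplet (5 notes) (five quintuplet eighths span one half) = 8.
Total: 4 + 4 + 24 + 7 + 24 + 24 + 8 + 6 + 3 + 28 + 8 = 140.
140 ÷ 4 = 35 beats.

35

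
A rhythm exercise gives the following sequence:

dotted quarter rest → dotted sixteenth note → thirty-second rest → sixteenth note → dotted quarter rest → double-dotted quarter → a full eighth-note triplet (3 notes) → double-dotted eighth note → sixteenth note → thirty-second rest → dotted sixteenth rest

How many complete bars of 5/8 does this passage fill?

One bar of 5/8 = 20 thirty-second notes.
In thirty-second notes: dotted quarter rest = 12; dotted sixteenth note = 3; thirty-second rest = 1; sixteenth note = 2; dotted quarter rest = 12; double-dotted quarter = 14; a full eighth-note triplet (3 notes) (three triplet eighths span one quarter) = 8; double-dotted eighth note = 7; sixteenth note = 2; thirty-second rest = 1; dotted sixteenth rest = 3.
Total: 12 + 3 + 1 + 2 + 12 + 14 + 8 + 7 + 2 + 1 + 3 = 65.
65 ÷ 20 = 3 complete bars with 5 left over.

3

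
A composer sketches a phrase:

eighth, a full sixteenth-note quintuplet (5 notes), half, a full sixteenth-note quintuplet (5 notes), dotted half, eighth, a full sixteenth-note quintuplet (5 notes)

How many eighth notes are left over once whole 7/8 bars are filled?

One bar of 7/8 = 7 eighth notes.
Express everything in eighth notes: eighth = 1; a full sixteenth-note quintuplet (5 notes) (five quintuplet sixteenths span one quarter) = 2; half = 4; a full sixteenth-note quintuplet (5 notes) (five quintuplet sixteenths span one quarter) = 2; dotted half = 6; eighth = 1; a full sixteenth-note quintuplet (5 notes) (five quintuplet sixteenths span one quarter) = 2.
Altogether 1 + 2 + 4 + 2 + 6 + 1 + 2 = 18.
18 ÷ 7 = 2 complete bars with 4 eighth notes remaining.

4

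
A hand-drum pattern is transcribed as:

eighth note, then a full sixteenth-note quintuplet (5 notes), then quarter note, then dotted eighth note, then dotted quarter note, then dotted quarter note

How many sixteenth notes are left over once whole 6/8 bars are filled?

1

One bar of 6/8 = 12 sixteenth notes.
Convert each value to sixteenth notes: eighth note = 2; a full sixteenth-note quintuplet (5 notes) (five quintuplet sixteenths span one quarter) = 4; quarter note = 4; dotted eighth note = 3; dotted quarter note = 6; dotted quarter note = 6.
Adding: 2 + 4 + 4 + 3 + 6 + 6 = 25.
25 ÷ 12 = 2 complete bars with 1 sixteenth note remaining.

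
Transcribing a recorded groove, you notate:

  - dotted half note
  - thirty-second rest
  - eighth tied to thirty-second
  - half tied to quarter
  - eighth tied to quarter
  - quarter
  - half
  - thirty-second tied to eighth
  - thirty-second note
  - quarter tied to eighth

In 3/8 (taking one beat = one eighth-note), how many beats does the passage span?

One eighth-note beat = 4 thirty-second notes.
Working in thirty-second notes: dotted half note = 24; thirty-second rest = 1; eighth tied to thirty-second (eighth + thirty-second) = 5; half tied to quarter (half + quarter) = 24; eighth tied to quarter (eighth + quarter) = 12; quarter = 8; half = 16; thirty-second tied to eighth (thirty-second + eighth) = 5; thirty-second note = 1; quarter tied to eighth (quarter + eighth) = 12.
Sum: 24 + 1 + 5 + 24 + 12 + 8 + 16 + 5 + 1 + 12 = 108.
108 ÷ 4 = 27 beats.

27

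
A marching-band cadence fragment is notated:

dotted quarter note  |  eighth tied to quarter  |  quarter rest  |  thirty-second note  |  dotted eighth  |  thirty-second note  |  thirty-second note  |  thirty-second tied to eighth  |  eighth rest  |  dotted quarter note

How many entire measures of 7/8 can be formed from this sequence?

One bar of 7/8 = 28 thirty-second notes.
Express everything in thirty-second notes: dotted quarter note = 12; eighth tied to quarter (eighth + quarter) = 12; quarter rest = 8; thirty-second note = 1; dotted eighth = 6; thirty-second note = 1; thirty-second note = 1; thirty-second tied to eighth (thirty-second + eighth) = 5; eighth rest = 4; dotted quarter note = 12.
Adding: 12 + 12 + 8 + 1 + 6 + 1 + 1 + 5 + 4 + 12 = 62.
62 ÷ 28 = 2 complete bars with 6 left over.

2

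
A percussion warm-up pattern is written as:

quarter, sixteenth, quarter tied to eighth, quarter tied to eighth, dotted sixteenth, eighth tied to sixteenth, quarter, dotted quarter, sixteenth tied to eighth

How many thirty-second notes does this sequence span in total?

Each duration in thirty-second notes: quarter = 8; sixteenth = 2; quarter tied to eighth (quarter + eighth) = 12; quarter tied to eighth (quarter + eighth) = 12; dotted sixteenth = 3; eighth tied to sixteenth (eighth + sixteenth) = 6; quarter = 8; dotted quarter = 12; sixteenth tied to eighth (sixteenth + eighth) = 6.
Altogether 8 + 2 + 12 + 12 + 3 + 6 + 8 + 12 + 6 = 69 thirty-second notes.

69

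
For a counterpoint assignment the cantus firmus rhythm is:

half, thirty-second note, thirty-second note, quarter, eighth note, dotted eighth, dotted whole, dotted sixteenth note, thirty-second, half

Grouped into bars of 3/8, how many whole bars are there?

8

One bar of 3/8 = 12 thirty-second notes.
Convert each value to thirty-second notes: half = 16; thirty-second note = 1; thirty-second note = 1; quarter = 8; eighth note = 4; dotted eighth = 6; dotted whole = 48; dotted sixteenth note = 3; thirty-second = 1; half = 16.
Altogether 16 + 1 + 1 + 8 + 4 + 6 + 48 + 3 + 1 + 16 = 104.
104 ÷ 12 = 8 complete bars with 8 left over.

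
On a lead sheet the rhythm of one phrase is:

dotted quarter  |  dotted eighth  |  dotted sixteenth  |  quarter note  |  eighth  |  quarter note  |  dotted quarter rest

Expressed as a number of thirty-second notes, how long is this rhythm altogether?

Each duration in thirty-second notes: dotted quarter = 12; dotted eighth = 6; dotted sixteenth = 3; quarter note = 8; eighth = 4; quarter note = 8; dotted quarter rest = 12.
Adding: 12 + 6 + 3 + 8 + 4 + 8 + 12 = 53 thirty-second notes.

53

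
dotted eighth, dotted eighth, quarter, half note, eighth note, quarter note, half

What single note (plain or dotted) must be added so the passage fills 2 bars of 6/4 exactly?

2 bars of 6/4 = 48 sixteenth notes.
Convert each value to sixteenth notes: dotted eighth = 3; dotted eighth = 3; quarter = 4; half note = 8; eighth note = 2; quarter note = 4; half = 8.
Sum: 3 + 3 + 4 + 8 + 2 + 4 + 8 = 32.
Remaining: 48 − 32 = 16 sixteenth notes, which is a whole note.

whole note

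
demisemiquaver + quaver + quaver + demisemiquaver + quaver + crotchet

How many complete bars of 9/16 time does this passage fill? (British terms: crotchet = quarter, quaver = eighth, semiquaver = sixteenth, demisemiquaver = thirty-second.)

One bar of 9/16 = 18 thirty-second notes.
In thirty-second notes: demisemiquaver = 1; quaver = 4; quaver = 4; demisemiquaver = 1; quaver = 4; crotchet = 8.
Adding: 1 + 4 + 4 + 1 + 4 + 8 = 22.
22 ÷ 18 = 1 complete bar with 4 left over.

1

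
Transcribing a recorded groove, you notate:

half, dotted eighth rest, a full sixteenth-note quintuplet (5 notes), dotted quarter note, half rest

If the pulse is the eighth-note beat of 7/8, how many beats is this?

14.5

One eighth-note beat = 2 sixteenth notes.
Express everything in sixteenth notes: half = 8; dotted eighth rest = 3; a full sixteenth-note quintuplet (5 notes) (five quintuplet sixteenths span one quarter) = 4; dotted quarter note = 6; half rest = 8.
Total: 8 + 3 + 4 + 6 + 8 = 29.
29 ÷ 2 = 14.5 beats.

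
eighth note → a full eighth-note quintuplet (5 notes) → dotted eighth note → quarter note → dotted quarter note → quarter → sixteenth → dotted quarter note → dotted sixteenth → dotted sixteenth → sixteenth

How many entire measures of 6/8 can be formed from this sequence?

3

One bar of 6/8 = 24 thirty-second notes.
Each duration in thirty-second notes: eighth note = 4; a full eighth-note quintuplet (5 notes) (five quintuplet eighths span one half) = 16; dotted eighth note = 6; quarter note = 8; dotted quarter note = 12; quarter = 8; sixteenth = 2; dotted quarter note = 12; dotted sixteenth = 3; dotted sixteenth = 3; sixteenth = 2.
Total: 4 + 16 + 6 + 8 + 12 + 8 + 2 + 12 + 3 + 3 + 2 = 76.
76 ÷ 24 = 3 complete bars with 4 left over.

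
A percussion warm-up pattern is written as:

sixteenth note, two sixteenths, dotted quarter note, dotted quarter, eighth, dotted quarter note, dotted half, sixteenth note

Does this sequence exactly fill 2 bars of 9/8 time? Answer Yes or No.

One bar of 9/8 = 18 sixteenth notes, so 2 bars = 36.
Each duration in sixteenth notes: sixteenth note = 1; sixteenth = 1; sixteenth = 1; dotted quarter note = 6; dotted quarter = 6; eighth = 2; dotted quarter note = 6; dotted half = 12; sixteenth note = 1.
Adding: 1 + 1 + 1 + 6 + 6 + 2 + 6 + 12 + 1 = 36.
36 equals 36, so the answer is Yes.

Yes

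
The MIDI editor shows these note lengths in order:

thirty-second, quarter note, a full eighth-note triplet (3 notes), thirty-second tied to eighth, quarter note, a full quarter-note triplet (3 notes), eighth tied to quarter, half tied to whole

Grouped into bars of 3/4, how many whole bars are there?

One bar of 3/4 = 24 thirty-second notes.
Each duration in thirty-second notes: thirty-second = 1; quarter note = 8; a full eighth-note triplet (3 notes) (three triplet eighths span one quarter) = 8; thirty-second tied to eighth (thirty-second + eighth) = 5; quarter note = 8; a full quarter-note triplet (3 notes) (three triplet quarters span one half) = 16; eighth tied to quarter (eighth + quarter) = 12; half tied to whole (half + whole) = 48.
Total: 1 + 8 + 8 + 5 + 8 + 16 + 12 + 48 = 106.
106 ÷ 24 = 4 complete bars with 10 left over.

4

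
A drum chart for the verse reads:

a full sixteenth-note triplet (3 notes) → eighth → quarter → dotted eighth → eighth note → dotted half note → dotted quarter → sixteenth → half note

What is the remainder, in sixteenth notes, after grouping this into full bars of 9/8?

One bar of 9/8 = 18 sixteenth notes.
In sixteenth notes: a full sixteenth-note triplet (3 notes) (three triplet sixteenths span one eighth) = 2; eighth = 2; quarter = 4; dotted eighth = 3; eighth note = 2; dotted half note = 12; dotted quarter = 6; sixteenth = 1; half note = 8.
Total: 2 + 2 + 4 + 3 + 2 + 12 + 6 + 1 + 8 = 40.
40 ÷ 18 = 2 complete bars with 4 sixteenth notes remaining.

4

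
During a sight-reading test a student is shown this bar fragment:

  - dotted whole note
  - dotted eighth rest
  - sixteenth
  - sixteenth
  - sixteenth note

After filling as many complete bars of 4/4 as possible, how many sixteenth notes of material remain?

14

One bar of 4/4 = 16 sixteenth notes.
Express everything in sixteenth notes: dotted whole note = 24; dotted eighth rest = 3; sixteenth = 1; sixteenth = 1; sixteenth note = 1.
Adding: 24 + 3 + 1 + 1 + 1 = 30.
30 ÷ 16 = 1 complete bar with 14 sixteenth notes remaining.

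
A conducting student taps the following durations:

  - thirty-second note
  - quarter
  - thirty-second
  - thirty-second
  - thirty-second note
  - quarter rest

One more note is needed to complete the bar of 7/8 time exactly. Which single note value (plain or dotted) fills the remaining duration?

quarter note

The bar of 7/8 = 28 thirty-second notes.
Working in thirty-second notes: thirty-second note = 1; quarter = 8; thirty-second = 1; thirty-second = 1; thirty-second note = 1; quarter rest = 8.
Adding: 1 + 8 + 1 + 1 + 1 + 8 = 20.
Remaining: 28 − 20 = 8 thirty-second notes, which is a quarter note.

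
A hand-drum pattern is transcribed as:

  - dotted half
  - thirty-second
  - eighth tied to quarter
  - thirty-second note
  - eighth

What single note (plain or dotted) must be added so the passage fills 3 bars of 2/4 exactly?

3 bars of 2/4 = 48 thirty-second notes.
Working in thirty-second notes: dotted half = 24; thirty-second = 1; eighth tied to quarter (eighth + quarter) = 12; thirty-second note = 1; eighth = 4.
Sum: 24 + 1 + 12 + 1 + 4 = 42.
Remaining: 48 − 42 = 6 thirty-second notes, which is a dotted eighth note.

dotted eighth note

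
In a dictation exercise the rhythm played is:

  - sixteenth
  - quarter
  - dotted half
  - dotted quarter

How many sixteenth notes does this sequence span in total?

23

Convert each value to sixteenth notes: sixteenth = 1; quarter = 4; dotted half = 12; dotted quarter = 6.
Sum: 1 + 4 + 12 + 6 = 23 sixteenth notes.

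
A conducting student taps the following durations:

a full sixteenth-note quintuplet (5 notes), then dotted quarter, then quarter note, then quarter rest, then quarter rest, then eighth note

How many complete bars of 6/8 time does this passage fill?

2

One bar of 6/8 = 6 eighth notes.
Each duration in eighth notes: a full sixteenth-note quintuplet (5 notes) (five quintuplet sixteenths span one quarter) = 2; dotted quarter = 3; quarter note = 2; quarter rest = 2; quarter rest = 2; eighth note = 1.
Altogether 2 + 3 + 2 + 2 + 2 + 1 = 12.
12 ÷ 6 = 2 complete bars with 0 left over.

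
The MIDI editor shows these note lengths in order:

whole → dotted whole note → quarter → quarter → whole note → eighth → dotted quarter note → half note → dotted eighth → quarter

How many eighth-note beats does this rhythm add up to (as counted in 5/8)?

43.5

One eighth-note beat = 2 sixteenth notes.
In sixteenth notes: whole = 16; dotted whole note = 24; quarter = 4; quarter = 4; whole note = 16; eighth = 2; dotted quarter note = 6; half note = 8; dotted eighth = 3; quarter = 4.
Adding: 16 + 24 + 4 + 4 + 16 + 2 + 6 + 8 + 3 + 4 = 87.
87 ÷ 2 = 43.5 beats.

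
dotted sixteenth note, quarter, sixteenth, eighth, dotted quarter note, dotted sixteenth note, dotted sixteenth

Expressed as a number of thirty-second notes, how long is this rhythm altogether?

Working in thirty-second notes: dotted sixteenth note = 3; quarter = 8; sixteenth = 2; eighth = 4; dotted quarter note = 12; dotted sixteenth note = 3; dotted sixteenth = 3.
Altogether 3 + 8 + 2 + 4 + 12 + 3 + 3 = 35 thirty-second notes.

35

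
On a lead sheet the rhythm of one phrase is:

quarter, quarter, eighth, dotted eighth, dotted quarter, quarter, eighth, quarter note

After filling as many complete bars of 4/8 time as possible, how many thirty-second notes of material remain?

10

One bar of 4/8 = 8 sixteenth notes.
Working in sixteenth notes: quarter = 4; quarter = 4; eighth = 2; dotted eighth = 3; dotted quarter = 6; quarter = 4; eighth = 2; quarter note = 4.
Total: 4 + 4 + 2 + 3 + 6 + 4 + 2 + 4 = 29.
29 ÷ 8 = 3 complete bars with 5 sixteenth notes remaining = 10 thirty-second notes.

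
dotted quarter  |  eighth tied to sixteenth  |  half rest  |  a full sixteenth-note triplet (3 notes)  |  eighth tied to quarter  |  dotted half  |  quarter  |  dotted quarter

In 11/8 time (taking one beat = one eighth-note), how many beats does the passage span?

23.5

One eighth-note beat = 2 sixteenth notes.
Express everything in sixteenth notes: dotted quarter = 6; eighth tied to sixteenth (eighth + sixteenth) = 3; half rest = 8; a full sixteenth-note triplet (3 notes) (three triplet sixteenths span one eighth) = 2; eighth tied to quarter (eighth + quarter) = 6; dotted half = 12; quarter = 4; dotted quarter = 6.
Altogether 6 + 3 + 8 + 2 + 6 + 12 + 4 + 6 = 47.
47 ÷ 2 = 23.5 beats.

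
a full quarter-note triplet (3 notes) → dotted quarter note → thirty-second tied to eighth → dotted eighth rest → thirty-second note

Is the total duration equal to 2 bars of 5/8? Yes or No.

Yes

One bar of 5/8 = 20 thirty-second notes, so 2 bars = 40.
Working in thirty-second notes: a full quarter-note triplet (3 notes) (three triplet quarters span one half) = 16; dotted quarter note = 12; thirty-second tied to eighth (thirty-second + eighth) = 5; dotted eighth rest = 6; thirty-second note = 1.
Total: 16 + 12 + 5 + 6 + 1 = 40.
40 equals 40, so the answer is Yes.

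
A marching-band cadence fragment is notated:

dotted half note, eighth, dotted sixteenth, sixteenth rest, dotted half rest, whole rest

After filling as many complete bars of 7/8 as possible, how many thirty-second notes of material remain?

One bar of 7/8 = 28 thirty-second notes.
Working in thirty-second notes: dotted half note = 24; eighth = 4; dotted sixteenth = 3; sixteenth rest = 2; dotted half rest = 24; whole rest = 32.
Total: 24 + 4 + 3 + 2 + 24 + 32 = 89.
89 ÷ 28 = 3 complete bars with 5 thirty-second notes remaining.

5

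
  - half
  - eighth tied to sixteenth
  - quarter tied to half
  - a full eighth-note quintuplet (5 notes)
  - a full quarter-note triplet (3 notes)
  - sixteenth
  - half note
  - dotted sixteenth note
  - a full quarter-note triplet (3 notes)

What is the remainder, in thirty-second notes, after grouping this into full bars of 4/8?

3

One bar of 4/8 = 16 thirty-second notes.
In thirty-second notes: half = 16; eighth tied to sixteenth (eighth + sixteenth) = 6; quarter tied to half (quarter + half) = 24; a full eighth-note quintuplet (5 notes) (five quintuplet eighths span one half) = 16; a full quarter-note triplet (3 notes) (three triplet quarters span one half) = 16; sixteenth = 2; half note = 16; dotted sixteenth note = 3; a full quarter-note triplet (3 notes) (three triplet quarters span one half) = 16.
Adding: 16 + 6 + 24 + 16 + 16 + 2 + 16 + 3 + 16 = 115.
115 ÷ 16 = 7 complete bars with 3 thirty-second notes remaining.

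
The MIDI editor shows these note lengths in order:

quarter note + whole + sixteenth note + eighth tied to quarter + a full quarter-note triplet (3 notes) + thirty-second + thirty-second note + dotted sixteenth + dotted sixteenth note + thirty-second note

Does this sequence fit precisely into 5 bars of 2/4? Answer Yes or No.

No

One bar of 2/4 = 16 thirty-second notes, so 5 bars = 80.
Convert each value to thirty-second notes: quarter note = 8; whole = 32; sixteenth note = 2; eighth tied to quarter (eighth + quarter) = 12; a full quarter-note triplet (3 notes) (three triplet quarters span one half) = 16; thirty-second = 1; thirty-second note = 1; dotted sixteenth = 3; dotted sixteenth note = 3; thirty-second note = 1.
Sum: 8 + 32 + 2 + 12 + 16 + 1 + 1 + 3 + 3 + 1 = 79.
79 falls short of 80, so the answer is No.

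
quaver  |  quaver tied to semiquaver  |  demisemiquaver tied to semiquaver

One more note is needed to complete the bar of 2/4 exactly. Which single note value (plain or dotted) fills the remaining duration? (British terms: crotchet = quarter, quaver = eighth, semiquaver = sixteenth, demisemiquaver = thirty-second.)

dotted sixteenth note

The bar of 2/4 = 16 thirty-second notes.
Each duration in thirty-second notes: quaver = 4; quaver tied to semiquaver (quaver + semiquaver) = 6; demisemiquaver tied to semiquaver (demisemiquaver + semiquaver) = 3.
Adding: 4 + 6 + 3 = 13.
Remaining: 16 − 13 = 3 thirty-second notes, which is a dotted sixteenth note.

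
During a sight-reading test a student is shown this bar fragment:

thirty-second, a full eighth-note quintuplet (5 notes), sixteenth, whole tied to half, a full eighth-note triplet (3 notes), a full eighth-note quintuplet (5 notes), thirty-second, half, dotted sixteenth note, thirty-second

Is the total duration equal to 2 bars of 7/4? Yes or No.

One bar of 7/4 = 56 thirty-second notes, so 2 bars = 112.
Express everything in thirty-second notes: thirty-second = 1; a full eighth-note quintuplet (5 notes) (five quintuplet eighths span one half) = 16; sixteenth = 2; whole tied to half (whole + half) = 48; a full eighth-note triplet (3 notes) (three triplet eighths span one quarter) = 8; a full eighth-note quintuplet (5 notes) (five quintuplet eighths span one half) = 16; thirty-second = 1; half = 16; dotted sixteenth note = 3; thirty-second = 1.
Adding: 1 + 16 + 2 + 48 + 8 + 16 + 1 + 16 + 3 + 1 = 112.
112 equals 112, so the answer is Yes.

Yes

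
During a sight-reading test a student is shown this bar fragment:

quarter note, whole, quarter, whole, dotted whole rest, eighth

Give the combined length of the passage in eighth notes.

33

Working in eighth notes: quarter note = 2; whole = 8; quarter = 2; whole = 8; dotted whole rest = 12; eighth = 1.
Adding: 2 + 8 + 2 + 8 + 12 + 1 = 33 eighth notes.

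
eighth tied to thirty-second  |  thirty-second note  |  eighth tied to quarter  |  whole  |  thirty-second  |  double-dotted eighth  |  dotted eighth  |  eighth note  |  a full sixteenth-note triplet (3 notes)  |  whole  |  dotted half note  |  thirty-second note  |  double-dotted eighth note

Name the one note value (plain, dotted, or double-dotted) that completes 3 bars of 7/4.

whole note

3 bars of 7/4 = 168 thirty-second notes.
Working in thirty-second notes: eighth tied to thirty-second (eighth + thirty-second) = 5; thirty-second note = 1; eighth tied to quarter (eighth + quarter) = 12; whole = 32; thirty-second = 1; double-dotted eighth = 7; dotted eighth = 6; eighth note = 4; a full sixteenth-note triplet (3 notes) (three triplet sixteenths span one eighth) = 4; whole = 32; dotted half note = 24; thirty-second note = 1; double-dotted eighth note = 7.
Sum: 5 + 1 + 12 + 32 + 1 + 7 + 6 + 4 + 4 + 32 + 24 + 1 + 7 = 136.
Remaining: 168 − 136 = 32 thirty-second notes, which is a whole note.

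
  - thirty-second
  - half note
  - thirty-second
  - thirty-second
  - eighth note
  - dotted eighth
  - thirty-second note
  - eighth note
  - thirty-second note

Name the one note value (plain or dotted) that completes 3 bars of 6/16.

3 bars of 6/16 = 36 thirty-second notes.
Each duration in thirty-second notes: thirty-second = 1; half note = 16; thirty-second = 1; thirty-second = 1; eighth note = 4; dotted eighth = 6; thirty-second note = 1; eighth note = 4; thirty-second note = 1.
Sum: 1 + 16 + 1 + 1 + 4 + 6 + 1 + 4 + 1 = 35.
Remaining: 36 − 35 = 1 thirty-second note, which is a thirty-second note.

thirty-second note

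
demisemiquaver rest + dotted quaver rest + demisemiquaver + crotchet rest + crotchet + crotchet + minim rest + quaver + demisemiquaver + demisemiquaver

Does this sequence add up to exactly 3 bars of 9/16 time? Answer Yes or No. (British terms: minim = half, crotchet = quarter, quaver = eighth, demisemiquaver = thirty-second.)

One bar of 9/16 = 18 thirty-second notes, so 3 bars = 54.
In thirty-second notes: demisemiquaver rest = 1; dotted quaver rest = 6; demisemiquaver = 1; crotchet rest = 8; crotchet = 8; crotchet = 8; minim rest = 16; quaver = 4; demisemiquaver = 1; demisemiquaver = 1.
Altogether 1 + 6 + 1 + 8 + 8 + 8 + 16 + 4 + 1 + 1 = 54.
54 equals 54, so the answer is Yes.

Yes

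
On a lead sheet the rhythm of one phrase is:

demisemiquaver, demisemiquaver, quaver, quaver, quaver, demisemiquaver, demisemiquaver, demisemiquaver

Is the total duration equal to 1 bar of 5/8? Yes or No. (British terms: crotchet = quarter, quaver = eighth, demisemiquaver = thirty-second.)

One bar of 5/8 = 20 thirty-second notes.
Convert each value to thirty-second notes: demisemiquaver = 1; demisemiquaver = 1; quaver = 4; quaver = 4; quaver = 4; demisemiquaver = 1; demisemiquaver = 1; demisemiquaver = 1.
Altogether 1 + 1 + 4 + 4 + 4 + 1 + 1 + 1 = 17.
17 falls short of 20, so the answer is No.

No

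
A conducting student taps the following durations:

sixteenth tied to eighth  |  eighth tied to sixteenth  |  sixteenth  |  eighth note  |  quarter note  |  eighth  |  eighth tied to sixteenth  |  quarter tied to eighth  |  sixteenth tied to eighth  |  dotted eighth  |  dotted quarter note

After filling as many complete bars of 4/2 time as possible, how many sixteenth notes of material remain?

4

One bar of 4/2 = 32 sixteenth notes.
Working in sixteenth notes: sixteenth tied to eighth (sixteenth + eighth) = 3; eighth tied to sixteenth (eighth + sixteenth) = 3; sixteenth = 1; eighth note = 2; quarter note = 4; eighth = 2; eighth tied to sixteenth (eighth + sixteenth) = 3; quarter tied to eighth (quarter + eighth) = 6; sixteenth tied to eighth (sixteenth + eighth) = 3; dotted eighth = 3; dotted quarter note = 6.
Total: 3 + 3 + 1 + 2 + 4 + 2 + 3 + 6 + 3 + 3 + 6 = 36.
36 ÷ 32 = 1 complete bar with 4 sixteenth notes remaining.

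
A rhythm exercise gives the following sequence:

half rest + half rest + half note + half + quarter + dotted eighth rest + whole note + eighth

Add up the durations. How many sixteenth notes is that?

57

Express everything in sixteenth notes: half rest = 8; half rest = 8; half note = 8; half = 8; quarter = 4; dotted eighth rest = 3; whole note = 16; eighth = 2.
Sum: 8 + 8 + 8 + 8 + 4 + 3 + 16 + 2 = 57 sixteenth notes.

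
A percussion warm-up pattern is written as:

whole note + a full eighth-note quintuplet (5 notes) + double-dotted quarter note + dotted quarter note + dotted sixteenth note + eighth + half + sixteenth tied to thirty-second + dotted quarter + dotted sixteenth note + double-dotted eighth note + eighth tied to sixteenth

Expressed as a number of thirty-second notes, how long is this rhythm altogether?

Each duration in thirty-second notes: whole note = 32; a full eighth-note quintuplet (5 notes) (five quintuplet eighths span one half) = 16; double-dotted quarter note = 14; dotted quarter note = 12; dotted sixteenth note = 3; eighth = 4; half = 16; sixteenth tied to thirty-second (sixteenth + thirty-second) = 3; dotted quarter = 12; dotted sixteenth note = 3; double-dotted eighth note = 7; eighth tied to sixteenth (eighth + sixteenth) = 6.
Total: 32 + 16 + 14 + 12 + 3 + 4 + 16 + 3 + 12 + 3 + 7 + 6 = 128 thirty-second notes.

128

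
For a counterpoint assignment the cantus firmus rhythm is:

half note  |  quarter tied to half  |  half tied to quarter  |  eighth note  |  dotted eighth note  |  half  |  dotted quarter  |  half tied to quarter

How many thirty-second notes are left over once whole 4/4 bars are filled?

30

One bar of 4/4 = 16 sixteenth notes.
Working in sixteenth notes: half note = 8; quarter tied to half (quarter + half) = 12; half tied to quarter (half + quarter) = 12; eighth note = 2; dotted eighth note = 3; half = 8; dotted quarter = 6; half tied to quarter (half + quarter) = 12.
Sum: 8 + 12 + 12 + 2 + 3 + 8 + 6 + 12 = 63.
63 ÷ 16 = 3 complete bars with 15 sixteenth notes remaining = 30 thirty-second notes.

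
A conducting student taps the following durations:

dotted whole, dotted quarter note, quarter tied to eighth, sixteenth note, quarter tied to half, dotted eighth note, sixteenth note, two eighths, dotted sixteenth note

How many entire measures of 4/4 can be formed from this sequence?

One bar of 4/4 = 32 thirty-second notes.
Convert each value to thirty-second notes: dotted whole = 48; dotted quarter note = 12; quarter tied to eighth (quarter + eighth) = 12; sixteenth note = 2; quarter tied to half (quarter + half) = 24; dotted eighth note = 6; sixteenth note = 2; eighth = 4; eighth = 4; dotted sixteenth note = 3.
Sum: 48 + 12 + 12 + 2 + 24 + 6 + 2 + 4 + 4 + 3 = 117.
117 ÷ 32 = 3 complete bars with 21 left over.

3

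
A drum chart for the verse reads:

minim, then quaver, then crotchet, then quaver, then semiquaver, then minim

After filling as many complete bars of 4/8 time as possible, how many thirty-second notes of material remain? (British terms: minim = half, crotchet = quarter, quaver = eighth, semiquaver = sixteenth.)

One bar of 4/8 = 8 sixteenth notes.
In sixteenth notes: minim = 8; quaver = 2; crotchet = 4; quaver = 2; semiquaver = 1; minim = 8.
Sum: 8 + 2 + 4 + 2 + 1 + 8 = 25.
25 ÷ 8 = 3 complete bars with 1 sixteenth note remaining = 2 thirty-second notes.

2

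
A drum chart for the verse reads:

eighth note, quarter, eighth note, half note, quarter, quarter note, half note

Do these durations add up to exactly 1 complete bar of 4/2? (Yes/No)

One bar of 4/2 = 16 eighth notes.
Each duration in eighth notes: eighth note = 1; quarter = 2; eighth note = 1; half note = 4; quarter = 2; quarter note = 2; half note = 4.
Adding: 1 + 2 + 1 + 4 + 2 + 2 + 4 = 16.
16 equals 16, so the answer is Yes.

Yes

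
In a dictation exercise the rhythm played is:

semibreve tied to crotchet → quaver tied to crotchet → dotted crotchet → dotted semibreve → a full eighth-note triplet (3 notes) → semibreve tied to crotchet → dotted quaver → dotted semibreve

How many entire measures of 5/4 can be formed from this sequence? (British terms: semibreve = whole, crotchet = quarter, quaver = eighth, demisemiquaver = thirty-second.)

5

One bar of 5/4 = 20 sixteenth notes.
Express everything in sixteenth notes: semibreve tied to crotchet (semibreve + crotchet) = 20; quaver tied to crotchet (quaver + crotchet) = 6; dotted crotchet = 6; dotted semibreve = 24; a full eighth-note triplet (3 notes) (three triplet eighths span one quarter) = 4; semibreve tied to crotchet (semibreve + crotchet) = 20; dotted quaver = 3; dotted semibreve = 24.
Adding: 20 + 6 + 6 + 24 + 4 + 20 + 3 + 24 = 107.
107 ÷ 20 = 5 complete bars with 7 left over.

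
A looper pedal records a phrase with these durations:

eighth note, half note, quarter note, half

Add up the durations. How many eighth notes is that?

11

Convert each value to eighth notes: eighth note = 1; half note = 4; quarter note = 2; half = 4.
Sum: 1 + 4 + 2 + 4 = 11 eighth notes.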